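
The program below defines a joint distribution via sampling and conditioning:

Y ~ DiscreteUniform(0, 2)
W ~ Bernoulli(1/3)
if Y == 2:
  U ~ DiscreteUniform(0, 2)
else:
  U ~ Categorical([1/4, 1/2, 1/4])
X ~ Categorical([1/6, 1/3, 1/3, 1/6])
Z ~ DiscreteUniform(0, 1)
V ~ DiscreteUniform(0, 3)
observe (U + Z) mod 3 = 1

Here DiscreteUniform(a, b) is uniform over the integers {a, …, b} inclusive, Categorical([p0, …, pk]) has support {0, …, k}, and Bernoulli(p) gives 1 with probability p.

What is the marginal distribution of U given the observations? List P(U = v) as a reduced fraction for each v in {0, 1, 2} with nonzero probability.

P(U=0) = 5/13, P(U=1) = 8/13

Enumerate traces; 192 have nonzero weight after conditioning:
  (Y=0, W=0, U=0, X=0, Z=1, V=0) weight 1/864
  (Y=0, W=0, U=0, X=0, Z=1, V=1) weight 1/864
  (Y=0, W=0, U=0, X=0, Z=1, V=2) weight 1/864
  (Y=0, W=0, U=0, X=0, Z=1, V=3) weight 1/864
  (Y=0, W=0, U=0, X=1, Z=1, V=0) weight 1/432
  (Y=0, W=0, U=0, X=1, Z=1, V=1) weight 1/432
  (Y=0, W=0, U=0, X=1, Z=1, V=2) weight 1/432
  (Y=0, W=0, U=0, X=1, Z=1, V=3) weight 1/432
  (Y=0, W=0, U=1, X=0, Z=0, V=0) weight 1/432
  … 183 more
Group by U:
  weight(U=0) = 5/36
  weight(U=1) = 2/9
Total weight = 5/36 + 2/9 = 13/36
P(U=0 | obs) = 5/36 / 13/36 = 5/13
P(U=1 | obs) = 2/9 / 13/36 = 8/13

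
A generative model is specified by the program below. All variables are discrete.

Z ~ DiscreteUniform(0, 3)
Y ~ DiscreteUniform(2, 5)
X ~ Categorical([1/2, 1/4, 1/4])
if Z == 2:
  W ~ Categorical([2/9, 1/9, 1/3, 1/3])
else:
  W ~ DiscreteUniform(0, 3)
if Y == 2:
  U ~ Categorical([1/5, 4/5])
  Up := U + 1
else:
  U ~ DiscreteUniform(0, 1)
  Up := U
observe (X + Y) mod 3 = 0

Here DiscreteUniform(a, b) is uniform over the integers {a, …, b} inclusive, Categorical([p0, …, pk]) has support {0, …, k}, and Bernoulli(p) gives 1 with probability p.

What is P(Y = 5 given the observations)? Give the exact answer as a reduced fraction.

Enumerate traces; 128 have nonzero weight after conditioning:
  (Z=0, Y=2, X=1, W=0, U=0) weight 1/1280
  (Z=0, Y=2, X=1, W=0, U=1) weight 1/320
  (Z=0, Y=2, X=1, W=1, U=0) weight 1/1280
  (Z=0, Y=2, X=1, W=1, U=1) weight 1/320
  (Z=0, Y=2, X=1, W=2, U=0) weight 1/1280
  (Z=0, Y=2, X=1, W=2, U=1) weight 1/320
  (Z=0, Y=2, X=1, W=3, U=0) weight 1/1280
  (Z=0, Y=2, X=1, W=3, U=1) weight 1/320
  (Z=0, Y=3, X=0, W=0, U=0) weight 1/256
  (Z=0, Y=4, X=2, W=0, U=0) weight 1/512
  … 118 more
Group by Y:
  weight(Y=2) = 1/16
  weight(Y=3) = 1/8
  weight(Y=4) = 1/16
  weight(Y=5) = 1/16
Total weight = 1/16 + 1/8 + 1/16 + 1/16 = 5/16
P(Y=2 | obs) = 1/16 / 5/16 = 1/5
P(Y=3 | obs) = 1/8 / 5/16 = 2/5
P(Y=4 | obs) = 1/16 / 5/16 = 1/5
P(Y=5 | obs) = 1/16 / 5/16 = 1/5

P(Y = 5 | obs) = 1/5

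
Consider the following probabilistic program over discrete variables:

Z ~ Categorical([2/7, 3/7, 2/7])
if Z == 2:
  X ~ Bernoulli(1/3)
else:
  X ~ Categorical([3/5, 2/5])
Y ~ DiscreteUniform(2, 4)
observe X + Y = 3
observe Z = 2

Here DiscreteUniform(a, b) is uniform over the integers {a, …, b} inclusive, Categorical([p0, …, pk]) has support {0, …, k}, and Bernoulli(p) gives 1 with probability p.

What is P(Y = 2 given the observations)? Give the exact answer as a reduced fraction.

P(Y = 2 | obs) = 1/3

Enumerate traces; 2 have nonzero weight after conditioning:
  (Z=2, X=0, Y=3) weight 4/63
  (Z=2, X=1, Y=2) weight 2/63
Group by Y:
  weight(Y=2) = 2/63
  weight(Y=3) = 4/63
Total weight = 2/63 + 4/63 = 2/21
P(Y=2 | obs) = 2/63 / 2/21 = 1/3
P(Y=3 | obs) = 4/63 / 2/21 = 2/3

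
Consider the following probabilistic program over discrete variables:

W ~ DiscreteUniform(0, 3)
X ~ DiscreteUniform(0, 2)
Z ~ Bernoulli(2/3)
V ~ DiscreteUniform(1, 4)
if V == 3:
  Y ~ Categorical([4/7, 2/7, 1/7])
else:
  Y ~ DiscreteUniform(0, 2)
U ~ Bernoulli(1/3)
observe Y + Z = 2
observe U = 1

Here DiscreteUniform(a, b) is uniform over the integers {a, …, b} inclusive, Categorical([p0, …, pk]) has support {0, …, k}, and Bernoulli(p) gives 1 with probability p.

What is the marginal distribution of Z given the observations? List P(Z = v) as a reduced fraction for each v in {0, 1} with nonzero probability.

Enumerate traces; 96 have nonzero weight after conditioning:
  (W=0, X=0, Z=0, V=1, Y=2, U=1) weight 1/1296
  (W=0, X=0, Z=0, V=2, Y=2, U=1) weight 1/1296
  (W=0, X=0, Z=0, V=3, Y=2, U=1) weight 1/3024
  (W=0, X=0, Z=0, V=4, Y=2, U=1) weight 1/1296
  (W=0, X=0, Z=1, V=1, Y=1, U=1) weight 1/648
  (W=0, X=0, Z=1, V=2, Y=1, U=1) weight 1/648
  (W=0, X=0, Z=1, V=3, Y=1, U=1) weight 1/756
  (W=0, X=0, Z=1, V=4, Y=1, U=1) weight 1/648
  … 88 more
Group by Z:
  weight(Z=0) = 2/63
  weight(Z=1) = 1/14
Total weight = 2/63 + 1/14 = 13/126
P(Z=0 | obs) = 2/63 / 13/126 = 4/13
P(Z=1 | obs) = 1/14 / 13/126 = 9/13

P(Z=0) = 4/13, P(Z=1) = 9/13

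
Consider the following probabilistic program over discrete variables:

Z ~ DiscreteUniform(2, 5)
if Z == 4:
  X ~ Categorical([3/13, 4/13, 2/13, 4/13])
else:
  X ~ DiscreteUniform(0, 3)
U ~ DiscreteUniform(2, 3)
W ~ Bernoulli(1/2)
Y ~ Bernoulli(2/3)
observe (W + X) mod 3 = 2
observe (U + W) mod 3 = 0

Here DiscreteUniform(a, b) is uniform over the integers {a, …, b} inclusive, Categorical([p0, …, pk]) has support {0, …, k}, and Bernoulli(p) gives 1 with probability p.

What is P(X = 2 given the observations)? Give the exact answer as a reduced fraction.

P(X = 2 | obs) = 47/102

Enumerate traces; 16 have nonzero weight after conditioning:
  (Z=2, X=1, U=2, W=1, Y=0) weight 1/192
  (Z=2, X=1, U=2, W=1, Y=1) weight 1/96
  (Z=2, X=2, U=3, W=0, Y=0) weight 1/192
  (Z=2, X=2, U=3, W=0, Y=1) weight 1/96
  (Z=3, X=1, U=2, W=1, Y=0) weight 1/192
  (Z=3, X=1, U=2, W=1, Y=1) weight 1/96
  (Z=3, X=2, U=3, W=0, Y=0) weight 1/192
  (Z=3, X=2, U=3, W=0, Y=1) weight 1/96
  … 8 more
Group by X:
  weight(X=1) = 55/832
  weight(X=2) = 47/832
Total weight = 55/832 + 47/832 = 51/416
P(X=1 | obs) = 55/832 / 51/416 = 55/102
P(X=2 | obs) = 47/832 / 51/416 = 47/102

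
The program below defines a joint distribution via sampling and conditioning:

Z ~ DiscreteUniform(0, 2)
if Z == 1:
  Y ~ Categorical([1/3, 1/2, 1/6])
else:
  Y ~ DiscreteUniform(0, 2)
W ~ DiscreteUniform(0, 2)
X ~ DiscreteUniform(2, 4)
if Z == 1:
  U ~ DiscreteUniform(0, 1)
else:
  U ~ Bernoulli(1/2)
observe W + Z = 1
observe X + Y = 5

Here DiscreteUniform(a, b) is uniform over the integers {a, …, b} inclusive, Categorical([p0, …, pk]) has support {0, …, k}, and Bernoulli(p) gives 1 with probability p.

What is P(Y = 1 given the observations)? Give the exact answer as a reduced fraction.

Enumerate traces; 8 have nonzero weight after conditioning:
  (Z=0, Y=1, W=1, X=4, U=0) weight 1/162
  (Z=0, Y=1, W=1, X=4, U=1) weight 1/162
  (Z=0, Y=2, W=1, X=3, U=0) weight 1/162
  (Z=0, Y=2, W=1, X=3, U=1) weight 1/162
  (Z=1, Y=1, W=0, X=4, U=0) weight 1/108
  (Z=1, Y=1, W=0, X=4, U=1) weight 1/108
  (Z=1, Y=2, W=0, X=3, U=0) weight 1/324
  (Z=1, Y=2, W=0, X=3, U=1) weight 1/324
Group by Y:
  weight(Y=1) = 5/162
  weight(Y=2) = 1/54
Total weight = 5/162 + 1/54 = 4/81
P(Y=1 | obs) = 5/162 / 4/81 = 5/8
P(Y=2 | obs) = 1/54 / 4/81 = 3/8

P(Y = 1 | obs) = 5/8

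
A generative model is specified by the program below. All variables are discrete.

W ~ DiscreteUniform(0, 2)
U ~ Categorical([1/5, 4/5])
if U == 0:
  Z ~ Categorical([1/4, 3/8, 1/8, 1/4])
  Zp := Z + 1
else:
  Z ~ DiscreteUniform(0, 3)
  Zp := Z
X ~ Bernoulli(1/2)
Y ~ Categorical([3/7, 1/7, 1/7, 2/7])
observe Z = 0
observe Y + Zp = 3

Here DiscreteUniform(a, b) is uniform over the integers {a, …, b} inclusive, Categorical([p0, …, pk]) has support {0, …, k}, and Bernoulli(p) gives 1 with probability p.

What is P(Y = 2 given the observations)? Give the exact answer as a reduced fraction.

Enumerate traces; 12 have nonzero weight after conditioning:
  (W=0, U=0, Z=0, X=0, Y=2) weight 1/840
  (W=0, U=0, Z=0, X=1, Y=2) weight 1/840
  (W=0, U=1, Z=0, X=0, Y=3) weight 1/105
  (W=0, U=1, Z=0, X=1, Y=3) weight 1/105
  (W=1, U=0, Z=0, X=0, Y=2) weight 1/840
  (W=1, U=0, Z=0, X=1, Y=2) weight 1/840
  (W=1, U=1, Z=0, X=0, Y=3) weight 1/105
  (W=1, U=1, Z=0, X=1, Y=3) weight 1/105
  … 4 more
Group by Y:
  weight(Y=2) = 1/140
  weight(Y=3) = 2/35
Total weight = 1/140 + 2/35 = 9/140
P(Y=2 | obs) = 1/140 / 9/140 = 1/9
P(Y=3 | obs) = 2/35 / 9/140 = 8/9

P(Y = 2 | obs) = 1/9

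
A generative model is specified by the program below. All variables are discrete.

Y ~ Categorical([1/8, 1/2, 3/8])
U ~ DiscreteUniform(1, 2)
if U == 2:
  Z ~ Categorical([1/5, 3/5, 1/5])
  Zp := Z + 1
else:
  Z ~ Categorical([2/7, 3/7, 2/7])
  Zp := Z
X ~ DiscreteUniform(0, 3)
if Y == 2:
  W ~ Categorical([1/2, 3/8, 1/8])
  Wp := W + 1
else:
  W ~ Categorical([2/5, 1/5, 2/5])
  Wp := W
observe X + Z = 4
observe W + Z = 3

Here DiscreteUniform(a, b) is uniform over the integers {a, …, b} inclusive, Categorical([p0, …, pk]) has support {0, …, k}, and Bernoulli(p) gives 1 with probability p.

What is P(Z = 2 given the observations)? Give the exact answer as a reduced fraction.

Enumerate traces; 12 have nonzero weight after conditioning:
  (Y=0, U=1, Z=1, X=3, W=2) weight 3/1120
  (Y=0, U=1, Z=2, X=2, W=1) weight 1/1120
  (Y=0, U=2, Z=1, X=3, W=2) weight 3/800
  (Y=0, U=2, Z=2, X=2, W=1) weight 1/1600
  (Y=1, U=1, Z=1, X=3, W=2) weight 3/280
  (Y=1, U=1, Z=2, X=2, W=1) weight 1/280
  (Y=1, U=2, Z=1, X=3, W=2) weight 3/200
  (Y=1, U=2, Z=2, X=2, W=1) weight 1/400
  … 4 more
Group by Z:
  weight(Z=1) = 171/4480
  weight(Z=2) = 289/17920
Total weight = 171/4480 + 289/17920 = 139/2560
P(Z=1 | obs) = 171/4480 / 139/2560 = 684/973
P(Z=2 | obs) = 289/17920 / 139/2560 = 289/973

P(Z = 2 | obs) = 289/973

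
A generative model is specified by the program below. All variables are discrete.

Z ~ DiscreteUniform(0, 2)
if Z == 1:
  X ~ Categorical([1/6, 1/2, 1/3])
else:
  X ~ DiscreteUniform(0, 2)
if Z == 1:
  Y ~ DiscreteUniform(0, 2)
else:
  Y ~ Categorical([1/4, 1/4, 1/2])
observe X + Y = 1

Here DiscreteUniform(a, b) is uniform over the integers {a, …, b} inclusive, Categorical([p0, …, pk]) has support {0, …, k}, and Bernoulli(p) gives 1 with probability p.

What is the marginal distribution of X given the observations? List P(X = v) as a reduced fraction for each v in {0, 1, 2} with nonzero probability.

Enumerate traces; 6 have nonzero weight after conditioning:
  (Z=0, X=0, Y=1) weight 1/36
  (Z=0, X=1, Y=0) weight 1/36
  (Z=1, X=0, Y=1) weight 1/54
  (Z=1, X=1, Y=0) weight 1/18
  (Z=2, X=0, Y=1) weight 1/36
  (Z=2, X=1, Y=0) weight 1/36
Group by X:
  weight(X=0) = 2/27
  weight(X=1) = 1/9
Total weight = 2/27 + 1/9 = 5/27
P(X=0 | obs) = 2/27 / 5/27 = 2/5
P(X=1 | obs) = 1/9 / 5/27 = 3/5

P(X=0) = 2/5, P(X=1) = 3/5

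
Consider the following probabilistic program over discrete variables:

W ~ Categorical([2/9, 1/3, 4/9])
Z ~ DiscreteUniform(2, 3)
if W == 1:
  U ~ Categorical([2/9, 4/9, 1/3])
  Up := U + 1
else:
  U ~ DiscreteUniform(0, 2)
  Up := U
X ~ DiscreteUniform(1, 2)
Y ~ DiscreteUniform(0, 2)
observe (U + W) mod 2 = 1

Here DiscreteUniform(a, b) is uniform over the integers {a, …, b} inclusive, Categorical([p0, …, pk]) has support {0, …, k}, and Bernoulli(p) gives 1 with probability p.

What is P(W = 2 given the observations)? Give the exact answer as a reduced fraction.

P(W = 2 | obs) = 4/11

Enumerate traces; 48 have nonzero weight after conditioning:
  (W=0, Z=2, U=1, X=1, Y=0) weight 1/162
  (W=0, Z=2, U=1, X=1, Y=1) weight 1/162
  (W=0, Z=2, U=1, X=1, Y=2) weight 1/162
  (W=0, Z=2, U=1, X=2, Y=0) weight 1/162
  (W=0, Z=2, U=1, X=2, Y=1) weight 1/162
  (W=0, Z=2, U=1, X=2, Y=2) weight 1/162
  (W=0, Z=3, U=1, X=1, Y=0) weight 1/162
  (W=0, Z=3, U=1, X=1, Y=1) weight 1/162
  (W=1, Z=2, U=0, X=1, Y=0) weight 1/162
  (W=2, Z=2, U=1, X=1, Y=0) weight 1/81
  … 38 more
Group by W:
  weight(W=0) = 2/27
  weight(W=1) = 5/27
  weight(W=2) = 4/27
Total weight = 2/27 + 5/27 + 4/27 = 11/27
P(W=0 | obs) = 2/27 / 11/27 = 2/11
P(W=1 | obs) = 5/27 / 11/27 = 5/11
P(W=2 | obs) = 4/27 / 11/27 = 4/11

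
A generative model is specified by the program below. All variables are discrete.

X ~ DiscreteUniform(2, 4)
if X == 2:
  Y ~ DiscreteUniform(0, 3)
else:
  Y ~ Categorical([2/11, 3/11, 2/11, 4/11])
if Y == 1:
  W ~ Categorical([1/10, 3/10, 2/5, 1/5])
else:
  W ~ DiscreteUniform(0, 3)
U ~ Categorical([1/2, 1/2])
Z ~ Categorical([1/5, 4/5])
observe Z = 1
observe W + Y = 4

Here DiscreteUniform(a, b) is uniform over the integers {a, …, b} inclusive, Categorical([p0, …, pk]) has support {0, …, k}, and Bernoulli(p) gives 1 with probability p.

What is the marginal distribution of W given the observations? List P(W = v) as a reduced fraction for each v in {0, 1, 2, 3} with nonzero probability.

Enumerate traces; 18 have nonzero weight after conditioning:
  (X=2, Y=1, W=3, U=0, Z=1) weight 1/150
  (X=2, Y=1, W=3, U=1, Z=1) weight 1/150
  (X=2, Y=2, W=2, U=0, Z=1) weight 1/120
  (X=2, Y=2, W=2, U=1, Z=1) weight 1/120
  (X=2, Y=3, W=1, U=0, Z=1) weight 1/120
  (X=2, Y=3, W=1, U=1, Z=1) weight 1/120
  (X=3, Y=1, W=3, U=0, Z=1) weight 2/275
  (X=3, Y=1, W=3, U=1, Z=1) weight 2/275
  … 10 more
Group by W:
  weight(W=1) = 43/660
  weight(W=2) = 9/220
  weight(W=3) = 7/165
Total weight = 43/660 + 9/220 + 7/165 = 49/330
P(W=1 | obs) = 43/660 / 49/330 = 43/98
P(W=2 | obs) = 9/220 / 49/330 = 27/98
P(W=3 | obs) = 7/165 / 49/330 = 2/7

P(W=1) = 43/98, P(W=2) = 27/98, P(W=3) = 2/7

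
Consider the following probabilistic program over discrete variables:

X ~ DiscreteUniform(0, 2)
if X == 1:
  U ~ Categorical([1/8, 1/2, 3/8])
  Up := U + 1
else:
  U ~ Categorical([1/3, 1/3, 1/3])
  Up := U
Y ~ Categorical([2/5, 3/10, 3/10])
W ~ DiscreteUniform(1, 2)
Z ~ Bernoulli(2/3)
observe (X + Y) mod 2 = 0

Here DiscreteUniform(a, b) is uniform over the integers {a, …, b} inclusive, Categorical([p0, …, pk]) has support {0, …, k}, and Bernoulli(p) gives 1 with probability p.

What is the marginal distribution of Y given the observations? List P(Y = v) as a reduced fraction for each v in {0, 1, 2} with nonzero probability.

P(Y=0) = 8/17, P(Y=1) = 3/17, P(Y=2) = 6/17

Enumerate traces; 60 have nonzero weight after conditioning:
  (X=0, U=0, Y=0, W=1, Z=0) weight 1/135
  (X=0, U=0, Y=0, W=1, Z=1) weight 2/135
  (X=0, U=0, Y=0, W=2, Z=0) weight 1/135
  (X=0, U=0, Y=0, W=2, Z=1) weight 2/135
  (X=0, U=0, Y=2, W=1, Z=0) weight 1/180
  (X=0, U=0, Y=2, W=1, Z=1) weight 1/90
  (X=0, U=0, Y=2, W=2, Z=0) weight 1/180
  (X=0, U=0, Y=2, W=2, Z=1) weight 1/90
  (X=1, U=0, Y=1, W=1, Z=0) weight 1/480
  … 51 more
Group by Y:
  weight(Y=0) = 4/15
  weight(Y=1) = 1/10
  weight(Y=2) = 1/5
Total weight = 4/15 + 1/10 + 1/5 = 17/30
P(Y=0 | obs) = 4/15 / 17/30 = 8/17
P(Y=1 | obs) = 1/10 / 17/30 = 3/17
P(Y=2 | obs) = 1/5 / 17/30 = 6/17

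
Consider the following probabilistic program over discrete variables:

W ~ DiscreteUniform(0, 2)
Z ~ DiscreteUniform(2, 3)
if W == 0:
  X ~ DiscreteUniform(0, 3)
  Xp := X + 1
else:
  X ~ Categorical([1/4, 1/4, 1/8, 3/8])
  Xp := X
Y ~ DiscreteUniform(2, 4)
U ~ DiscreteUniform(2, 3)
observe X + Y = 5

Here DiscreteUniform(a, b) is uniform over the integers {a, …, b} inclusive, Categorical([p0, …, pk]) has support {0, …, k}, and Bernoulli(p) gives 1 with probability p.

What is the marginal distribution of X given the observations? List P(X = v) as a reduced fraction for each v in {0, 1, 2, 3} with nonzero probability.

Enumerate traces; 36 have nonzero weight after conditioning:
  (W=0, Z=2, X=1, Y=4, U=2) weight 1/144
  (W=0, Z=2, X=1, Y=4, U=3) weight 1/144
  (W=0, Z=2, X=2, Y=3, U=2) weight 1/144
  (W=0, Z=2, X=2, Y=3, U=3) weight 1/144
  (W=0, Z=2, X=3, Y=2, U=2) weight 1/144
  (W=0, Z=2, X=3, Y=2, U=3) weight 1/144
  (W=0, Z=3, X=1, Y=4, U=2) weight 1/144
  (W=0, Z=3, X=1, Y=4, U=3) weight 1/144
  … 28 more
Group by X:
  weight(X=1) = 1/12
  weight(X=2) = 1/18
  weight(X=3) = 1/9
Total weight = 1/12 + 1/18 + 1/9 = 1/4
P(X=1 | obs) = 1/12 / 1/4 = 1/3
P(X=2 | obs) = 1/18 / 1/4 = 2/9
P(X=3 | obs) = 1/9 / 1/4 = 4/9

P(X=1) = 1/3, P(X=2) = 2/9, P(X=3) = 4/9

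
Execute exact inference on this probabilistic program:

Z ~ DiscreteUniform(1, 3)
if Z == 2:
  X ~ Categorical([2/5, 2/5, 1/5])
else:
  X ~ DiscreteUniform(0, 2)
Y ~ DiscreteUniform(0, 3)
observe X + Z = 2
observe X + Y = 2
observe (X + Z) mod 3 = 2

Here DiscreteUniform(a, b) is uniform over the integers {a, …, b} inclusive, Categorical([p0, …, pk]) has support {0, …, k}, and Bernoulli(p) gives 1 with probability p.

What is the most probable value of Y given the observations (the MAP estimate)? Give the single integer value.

argmax_v P(Y = v | obs) = 2

Enumerate traces; 2 have nonzero weight after conditioning:
  (Z=1, X=1, Y=1) weight 1/36
  (Z=2, X=0, Y=2) weight 1/30
Group by Y:
  weight(Y=1) = 1/36
  weight(Y=2) = 1/30
Total weight = 1/36 + 1/30 = 11/180
P(Y=1 | obs) = 1/36 / 11/180 = 5/11
P(Y=2 | obs) = 1/30 / 11/180 = 6/11
argmax = 2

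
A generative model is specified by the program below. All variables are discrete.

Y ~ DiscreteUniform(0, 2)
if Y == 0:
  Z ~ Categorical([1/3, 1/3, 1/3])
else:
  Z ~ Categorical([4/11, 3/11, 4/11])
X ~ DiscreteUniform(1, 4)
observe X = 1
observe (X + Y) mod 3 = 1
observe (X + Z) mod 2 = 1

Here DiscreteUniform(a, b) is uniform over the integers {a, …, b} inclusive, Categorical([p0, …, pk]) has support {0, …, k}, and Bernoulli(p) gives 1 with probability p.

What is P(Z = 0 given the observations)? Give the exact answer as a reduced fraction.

Enumerate traces; 2 have nonzero weight after conditioning:
  (Y=0, Z=0, X=1) weight 1/36
  (Y=0, Z=2, X=1) weight 1/36
Group by Z:
  weight(Z=0) = 1/36
  weight(Z=2) = 1/36
Total weight = 1/36 + 1/36 = 1/18
P(Z=0 | obs) = 1/36 / 1/18 = 1/2
P(Z=2 | obs) = 1/36 / 1/18 = 1/2

P(Z = 0 | obs) = 1/2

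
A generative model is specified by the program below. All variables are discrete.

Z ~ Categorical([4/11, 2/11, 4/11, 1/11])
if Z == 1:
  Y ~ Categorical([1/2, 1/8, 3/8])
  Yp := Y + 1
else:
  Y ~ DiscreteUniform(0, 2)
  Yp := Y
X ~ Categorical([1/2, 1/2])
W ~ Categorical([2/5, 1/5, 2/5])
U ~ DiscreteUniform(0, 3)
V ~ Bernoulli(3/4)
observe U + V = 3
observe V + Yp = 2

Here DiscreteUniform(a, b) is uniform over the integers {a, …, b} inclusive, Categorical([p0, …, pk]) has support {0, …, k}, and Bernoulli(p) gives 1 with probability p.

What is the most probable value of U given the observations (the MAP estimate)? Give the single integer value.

Enumerate traces; 48 have nonzero weight after conditioning:
  (Z=0, Y=1, X=0, W=0, U=2, V=1) weight 1/220
  (Z=0, Y=1, X=0, W=1, U=2, V=1) weight 1/440
  (Z=0, Y=1, X=0, W=2, U=2, V=1) weight 1/220
  (Z=0, Y=1, X=1, W=0, U=2, V=1) weight 1/220
  (Z=0, Y=1, X=1, W=1, U=2, V=1) weight 1/440
  (Z=0, Y=1, X=1, W=2, U=2, V=1) weight 1/220
  (Z=0, Y=2, X=0, W=0, U=3, V=0) weight 1/660
  (Z=0, Y=2, X=0, W=1, U=3, V=0) weight 1/1320
  … 40 more
Group by U:
  weight(U=2) = 3/44
  weight(U=3) = 13/704
Total weight = 3/44 + 13/704 = 61/704
P(U=2 | obs) = 3/44 / 61/704 = 48/61
P(U=3 | obs) = 13/704 / 61/704 = 13/61
argmax = 2

argmax_v P(U = v | obs) = 2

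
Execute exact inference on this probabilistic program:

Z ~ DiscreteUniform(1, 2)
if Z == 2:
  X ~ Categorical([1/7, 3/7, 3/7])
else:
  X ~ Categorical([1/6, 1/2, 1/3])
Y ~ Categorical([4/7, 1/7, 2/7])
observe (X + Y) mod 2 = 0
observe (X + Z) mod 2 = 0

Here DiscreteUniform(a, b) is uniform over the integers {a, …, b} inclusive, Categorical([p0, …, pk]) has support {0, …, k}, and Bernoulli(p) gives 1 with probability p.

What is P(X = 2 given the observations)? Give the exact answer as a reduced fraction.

P(X = 2 | obs) = 36/55

Enumerate traces; 5 have nonzero weight after conditioning:
  (Z=1, X=1, Y=1) weight 1/28
  (Z=2, X=0, Y=0) weight 2/49
  (Z=2, X=0, Y=2) weight 1/49
  (Z=2, X=2, Y=0) weight 6/49
  (Z=2, X=2, Y=2) weight 3/49
Group by X:
  weight(X=0) = 3/49
  weight(X=1) = 1/28
  weight(X=2) = 9/49
Total weight = 3/49 + 1/28 + 9/49 = 55/196
P(X=0 | obs) = 3/49 / 55/196 = 12/55
P(X=1 | obs) = 1/28 / 55/196 = 7/55
P(X=2 | obs) = 9/49 / 55/196 = 36/55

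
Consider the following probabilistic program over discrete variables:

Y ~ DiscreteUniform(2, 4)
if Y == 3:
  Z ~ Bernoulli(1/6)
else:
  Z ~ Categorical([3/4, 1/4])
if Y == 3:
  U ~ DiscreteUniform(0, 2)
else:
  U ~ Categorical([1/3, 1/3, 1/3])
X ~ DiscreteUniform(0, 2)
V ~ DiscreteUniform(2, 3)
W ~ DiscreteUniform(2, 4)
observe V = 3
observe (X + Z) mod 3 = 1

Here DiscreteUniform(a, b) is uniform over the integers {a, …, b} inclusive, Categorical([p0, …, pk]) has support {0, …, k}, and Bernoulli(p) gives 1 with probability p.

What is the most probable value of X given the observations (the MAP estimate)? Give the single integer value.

argmax_v P(X = v | obs) = 1

Enumerate traces; 54 have nonzero weight after conditioning:
  (Y=2, Z=0, U=0, X=1, V=3, W=2) weight 1/216
  (Y=2, Z=0, U=0, X=1, V=3, W=3) weight 1/216
  (Y=2, Z=0, U=0, X=1, V=3, W=4) weight 1/216
  (Y=2, Z=0, U=1, X=1, V=3, W=2) weight 1/216
  (Y=2, Z=0, U=1, X=1, V=3, W=3) weight 1/216
  (Y=2, Z=0, U=1, X=1, V=3, W=4) weight 1/216
  (Y=2, Z=0, U=2, X=1, V=3, W=2) weight 1/216
  (Y=2, Z=0, U=2, X=1, V=3, W=3) weight 1/216
  (Y=2, Z=1, U=0, X=0, V=3, W=2) weight 1/648
  … 45 more
Group by X:
  weight(X=0) = 1/27
  weight(X=1) = 7/54
Total weight = 1/27 + 7/54 = 1/6
P(X=0 | obs) = 1/27 / 1/6 = 2/9
P(X=1 | obs) = 7/54 / 1/6 = 7/9
argmax = 1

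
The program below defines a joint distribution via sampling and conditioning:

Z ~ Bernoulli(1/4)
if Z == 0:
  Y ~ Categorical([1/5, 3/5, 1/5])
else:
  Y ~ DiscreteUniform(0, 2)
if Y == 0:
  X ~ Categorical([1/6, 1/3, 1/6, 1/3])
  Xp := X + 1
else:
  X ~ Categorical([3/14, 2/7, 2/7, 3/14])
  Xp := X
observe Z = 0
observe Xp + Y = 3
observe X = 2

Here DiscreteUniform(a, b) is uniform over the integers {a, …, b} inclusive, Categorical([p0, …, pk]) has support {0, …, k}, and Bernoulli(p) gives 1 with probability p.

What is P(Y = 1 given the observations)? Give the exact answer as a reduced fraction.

Enumerate traces; 2 have nonzero weight after conditioning:
  (Z=0, Y=0, X=2) weight 1/40
  (Z=0, Y=1, X=2) weight 9/70
Group by Y:
  weight(Y=0) = 1/40
  weight(Y=1) = 9/70
Total weight = 1/40 + 9/70 = 43/280
P(Y=0 | obs) = 1/40 / 43/280 = 7/43
P(Y=1 | obs) = 9/70 / 43/280 = 36/43

P(Y = 1 | obs) = 36/43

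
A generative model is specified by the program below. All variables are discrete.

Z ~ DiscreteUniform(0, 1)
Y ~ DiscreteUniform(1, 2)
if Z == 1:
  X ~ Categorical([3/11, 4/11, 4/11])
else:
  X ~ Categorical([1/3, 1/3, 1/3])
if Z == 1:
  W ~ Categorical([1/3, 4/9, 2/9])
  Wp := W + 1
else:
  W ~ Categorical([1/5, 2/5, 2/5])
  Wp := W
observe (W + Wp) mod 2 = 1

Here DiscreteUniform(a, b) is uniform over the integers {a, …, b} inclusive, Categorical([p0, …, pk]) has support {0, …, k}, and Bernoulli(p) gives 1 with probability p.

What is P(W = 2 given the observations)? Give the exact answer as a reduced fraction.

P(W = 2 | obs) = 2/9

Enumerate traces; 18 have nonzero weight after conditioning:
  (Z=1, Y=1, X=0, W=0) weight 1/44
  (Z=1, Y=1, X=0, W=1) weight 1/33
  (Z=1, Y=1, X=0, W=2) weight 1/66
  (Z=1, Y=1, X=1, W=0) weight 1/33
  (Z=1, Y=1, X=1, W=1) weight 4/99
  (Z=1, Y=1, X=1, W=2) weight 2/99
  (Z=1, Y=1, X=2, W=0) weight 1/33
  (Z=1, Y=1, X=2, W=1) weight 4/99
  … 10 more
Group by W:
  weight(W=0) = 1/6
  weight(W=1) = 2/9
  weight(W=2) = 1/9
Total weight = 1/6 + 2/9 + 1/9 = 1/2
P(W=0 | obs) = 1/6 / 1/2 = 1/3
P(W=1 | obs) = 2/9 / 1/2 = 4/9
P(W=2 | obs) = 1/9 / 1/2 = 2/9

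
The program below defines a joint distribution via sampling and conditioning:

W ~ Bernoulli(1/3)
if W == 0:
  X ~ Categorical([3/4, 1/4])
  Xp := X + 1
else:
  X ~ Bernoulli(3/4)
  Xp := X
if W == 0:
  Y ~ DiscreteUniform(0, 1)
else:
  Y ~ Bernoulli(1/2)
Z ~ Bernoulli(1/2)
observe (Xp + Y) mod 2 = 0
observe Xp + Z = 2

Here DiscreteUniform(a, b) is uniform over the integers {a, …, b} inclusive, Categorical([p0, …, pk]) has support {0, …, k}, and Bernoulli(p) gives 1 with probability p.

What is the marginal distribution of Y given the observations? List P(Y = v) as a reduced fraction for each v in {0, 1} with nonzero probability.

P(Y=0) = 2/11, P(Y=1) = 9/11

Enumerate traces; 3 have nonzero weight after conditioning:
  (W=0, X=0, Y=1, Z=1) weight 1/8
  (W=0, X=1, Y=0, Z=0) weight 1/24
  (W=1, X=1, Y=1, Z=1) weight 1/16
Group by Y:
  weight(Y=0) = 1/24
  weight(Y=1) = 3/16
Total weight = 1/24 + 3/16 = 11/48
P(Y=0 | obs) = 1/24 / 11/48 = 2/11
P(Y=1 | obs) = 3/16 / 11/48 = 9/11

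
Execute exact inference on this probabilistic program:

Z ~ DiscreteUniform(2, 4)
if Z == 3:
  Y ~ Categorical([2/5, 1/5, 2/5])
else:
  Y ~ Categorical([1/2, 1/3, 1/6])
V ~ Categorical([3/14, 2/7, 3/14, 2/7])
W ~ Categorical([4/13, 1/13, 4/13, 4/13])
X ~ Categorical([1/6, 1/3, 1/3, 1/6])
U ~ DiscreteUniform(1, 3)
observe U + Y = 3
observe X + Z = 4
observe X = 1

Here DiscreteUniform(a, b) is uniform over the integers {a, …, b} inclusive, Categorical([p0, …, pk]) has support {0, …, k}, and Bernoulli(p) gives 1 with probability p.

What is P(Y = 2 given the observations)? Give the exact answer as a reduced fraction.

P(Y = 2 | obs) = 2/5

Enumerate traces; 48 have nonzero weight after conditioning:
  (Z=3, Y=0, V=0, W=0, X=1, U=3) weight 4/4095
  (Z=3, Y=0, V=0, W=1, X=1, U=3) weight 1/4095
  (Z=3, Y=0, V=0, W=2, X=1, U=3) weight 4/4095
  (Z=3, Y=0, V=0, W=3, X=1, U=3) weight 4/4095
  (Z=3, Y=0, V=1, W=0, X=1, U=3) weight 16/12285
  (Z=3, Y=0, V=1, W=1, X=1, U=3) weight 4/12285
  (Z=3, Y=0, V=1, W=2, X=1, U=3) weight 16/12285
  (Z=3, Y=0, V=1, W=3, X=1, U=3) weight 16/12285
  (Z=3, Y=1, V=0, W=0, X=1, U=2) weight 2/4095
  (Z=3, Y=2, V=0, W=0, X=1, U=1) weight 4/4095
  … 38 more
Group by Y:
  weight(Y=0) = 2/135
  weight(Y=1) = 1/135
  weight(Y=2) = 2/135
Total weight = 2/135 + 1/135 + 2/135 = 1/27
P(Y=0 | obs) = 2/135 / 1/27 = 2/5
P(Y=1 | obs) = 1/135 / 1/27 = 1/5
P(Y=2 | obs) = 2/135 / 1/27 = 2/5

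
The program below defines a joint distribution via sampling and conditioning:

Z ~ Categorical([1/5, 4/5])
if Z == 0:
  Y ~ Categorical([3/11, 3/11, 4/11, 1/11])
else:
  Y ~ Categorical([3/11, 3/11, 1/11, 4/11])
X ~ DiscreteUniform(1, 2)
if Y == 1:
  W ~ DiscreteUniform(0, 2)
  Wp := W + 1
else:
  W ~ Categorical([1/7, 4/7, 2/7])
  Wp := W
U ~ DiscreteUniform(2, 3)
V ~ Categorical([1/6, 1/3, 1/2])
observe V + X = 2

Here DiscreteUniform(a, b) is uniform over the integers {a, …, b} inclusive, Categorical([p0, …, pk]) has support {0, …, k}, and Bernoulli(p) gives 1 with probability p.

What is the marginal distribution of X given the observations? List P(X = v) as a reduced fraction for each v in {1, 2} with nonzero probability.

P(X=1) = 2/3, P(X=2) = 1/3

Enumerate traces; 96 have nonzero weight after conditioning:
  (Z=0, Y=0, X=1, W=0, U=2, V=1) weight 1/1540
  (Z=0, Y=0, X=1, W=0, U=3, V=1) weight 1/1540
  (Z=0, Y=0, X=1, W=1, U=2, V=1) weight 1/385
  (Z=0, Y=0, X=1, W=1, U=3, V=1) weight 1/385
  (Z=0, Y=0, X=1, W=2, U=2, V=1) weight 1/770
  (Z=0, Y=0, X=1, W=2, U=3, V=1) weight 1/770
  (Z=0, Y=0, X=2, W=0, U=2, V=0) weight 1/3080
  (Z=0, Y=0, X=2, W=0, U=3, V=0) weight 1/3080
  … 88 more
Group by X:
  weight(X=1) = 1/6
  weight(X=2) = 1/12
Total weight = 1/6 + 1/12 = 1/4
P(X=1 | obs) = 1/6 / 1/4 = 2/3
P(X=2 | obs) = 1/12 / 1/4 = 1/3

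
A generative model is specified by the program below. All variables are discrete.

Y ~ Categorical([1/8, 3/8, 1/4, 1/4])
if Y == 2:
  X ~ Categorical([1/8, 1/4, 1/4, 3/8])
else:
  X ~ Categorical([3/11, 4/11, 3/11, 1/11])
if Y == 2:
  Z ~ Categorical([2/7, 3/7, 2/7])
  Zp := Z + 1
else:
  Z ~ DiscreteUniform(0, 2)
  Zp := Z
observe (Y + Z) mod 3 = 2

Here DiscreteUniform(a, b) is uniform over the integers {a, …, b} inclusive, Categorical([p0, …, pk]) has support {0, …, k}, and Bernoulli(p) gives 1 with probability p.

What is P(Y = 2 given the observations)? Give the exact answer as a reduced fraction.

Enumerate traces; 16 have nonzero weight after conditioning:
  (Y=0, X=0, Z=2) weight 1/88
  (Y=0, X=1, Z=2) weight 1/66
  (Y=0, X=2, Z=2) weight 1/88
  (Y=0, X=3, Z=2) weight 1/264
  (Y=1, X=0, Z=1) weight 3/88
  (Y=1, X=1, Z=1) weight 1/22
  (Y=1, X=2, Z=1) weight 3/88
  (Y=1, X=3, Z=1) weight 1/88
  (Y=2, X=0, Z=0) weight 1/112
  (Y=3, X=0, Z=2) weight 1/44
  … 6 more
Group by Y:
  weight(Y=0) = 1/24
  weight(Y=1) = 1/8
  weight(Y=2) = 1/14
  weight(Y=3) = 1/12
Total weight = 1/24 + 1/8 + 1/14 + 1/12 = 9/28
P(Y=0 | obs) = 1/24 / 9/28 = 7/54
P(Y=1 | obs) = 1/8 / 9/28 = 7/18
P(Y=2 | obs) = 1/14 / 9/28 = 2/9
P(Y=3 | obs) = 1/12 / 9/28 = 7/27

P(Y = 2 | obs) = 2/9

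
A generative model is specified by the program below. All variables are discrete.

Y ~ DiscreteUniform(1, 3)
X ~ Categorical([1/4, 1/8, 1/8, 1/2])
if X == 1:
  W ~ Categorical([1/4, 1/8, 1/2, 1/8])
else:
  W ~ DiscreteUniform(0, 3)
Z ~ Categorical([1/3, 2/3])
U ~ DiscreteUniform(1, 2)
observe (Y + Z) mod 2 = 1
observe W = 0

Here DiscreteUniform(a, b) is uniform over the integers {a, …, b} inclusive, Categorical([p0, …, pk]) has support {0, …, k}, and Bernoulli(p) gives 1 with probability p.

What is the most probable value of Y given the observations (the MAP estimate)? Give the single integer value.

argmax_v P(Y = v | obs) = 2

Enumerate traces; 24 have nonzero weight after conditioning:
  (Y=1, X=0, W=0, Z=0, U=1) weight 1/288
  (Y=1, X=0, W=0, Z=0, U=2) weight 1/288
  (Y=1, X=1, W=0, Z=0, U=1) weight 1/576
  (Y=1, X=1, W=0, Z=0, U=2) weight 1/576
  (Y=1, X=2, W=0, Z=0, U=1) weight 1/576
  (Y=1, X=2, W=0, Z=0, U=2) weight 1/576
  (Y=1, X=3, W=0, Z=0, U=1) weight 1/144
  (Y=1, X=3, W=0, Z=0, U=2) weight 1/144
  (Y=2, X=0, W=0, Z=1, U=1) weight 1/144
  (Y=3, X=0, W=0, Z=0, U=1) weight 1/288
  … 14 more
Group by Y:
  weight(Y=1) = 1/36
  weight(Y=2) = 1/18
  weight(Y=3) = 1/36
Total weight = 1/36 + 1/18 + 1/36 = 1/9
P(Y=1 | obs) = 1/36 / 1/9 = 1/4
P(Y=2 | obs) = 1/18 / 1/9 = 1/2
P(Y=3 | obs) = 1/36 / 1/9 = 1/4
argmax = 2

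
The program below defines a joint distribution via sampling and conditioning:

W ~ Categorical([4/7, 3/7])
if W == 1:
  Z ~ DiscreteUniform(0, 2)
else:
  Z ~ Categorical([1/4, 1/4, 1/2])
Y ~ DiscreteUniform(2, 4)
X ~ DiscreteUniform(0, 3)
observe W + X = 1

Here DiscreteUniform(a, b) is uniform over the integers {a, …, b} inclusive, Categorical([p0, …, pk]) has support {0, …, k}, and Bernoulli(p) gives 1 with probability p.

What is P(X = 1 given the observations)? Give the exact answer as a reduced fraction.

P(X = 1 | obs) = 4/7

Enumerate traces; 18 have nonzero weight after conditioning:
  (W=0, Z=0, Y=2, X=1) weight 1/84
  (W=0, Z=0, Y=3, X=1) weight 1/84
  (W=0, Z=0, Y=4, X=1) weight 1/84
  (W=0, Z=1, Y=2, X=1) weight 1/84
  (W=0, Z=1, Y=3, X=1) weight 1/84
  (W=0, Z=1, Y=4, X=1) weight 1/84
  (W=0, Z=2, Y=2, X=1) weight 1/42
  (W=0, Z=2, Y=3, X=1) weight 1/42
  (W=1, Z=0, Y=2, X=0) weight 1/84
  … 9 more
Group by X:
  weight(X=0) = 3/28
  weight(X=1) = 1/7
Total weight = 3/28 + 1/7 = 1/4
P(X=0 | obs) = 3/28 / 1/4 = 3/7
P(X=1 | obs) = 1/7 / 1/4 = 4/7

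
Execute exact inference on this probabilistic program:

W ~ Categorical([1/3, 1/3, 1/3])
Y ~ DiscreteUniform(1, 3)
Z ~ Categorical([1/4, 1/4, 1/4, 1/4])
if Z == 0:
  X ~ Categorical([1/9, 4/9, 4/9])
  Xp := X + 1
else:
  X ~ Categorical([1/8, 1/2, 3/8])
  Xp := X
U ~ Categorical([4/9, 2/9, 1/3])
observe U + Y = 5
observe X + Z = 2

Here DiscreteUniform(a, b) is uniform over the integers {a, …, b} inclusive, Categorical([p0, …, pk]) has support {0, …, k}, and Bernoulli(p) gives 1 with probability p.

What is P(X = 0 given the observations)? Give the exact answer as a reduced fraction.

Enumerate traces; 9 have nonzero weight after conditioning:
  (W=0, Y=3, Z=0, X=2, U=2) weight 1/243
  (W=0, Y=3, Z=1, X=1, U=2) weight 1/216
  (W=0, Y=3, Z=2, X=0, U=2) weight 1/864
  (W=1, Y=3, Z=0, X=2, U=2) weight 1/243
  (W=1, Y=3, Z=1, X=1, U=2) weight 1/216
  (W=1, Y=3, Z=2, X=0, U=2) weight 1/864
  (W=2, Y=3, Z=0, X=2, U=2) weight 1/243
  (W=2, Y=3, Z=1, X=1, U=2) weight 1/216
  … 1 more
Group by X:
  weight(X=0) = 1/288
  weight(X=1) = 1/72
  weight(X=2) = 1/81
Total weight = 1/288 + 1/72 + 1/81 = 77/2592
P(X=0 | obs) = 1/288 / 77/2592 = 9/77
P(X=1 | obs) = 1/72 / 77/2592 = 36/77
P(X=2 | obs) = 1/81 / 77/2592 = 32/77

P(X = 0 | obs) = 9/77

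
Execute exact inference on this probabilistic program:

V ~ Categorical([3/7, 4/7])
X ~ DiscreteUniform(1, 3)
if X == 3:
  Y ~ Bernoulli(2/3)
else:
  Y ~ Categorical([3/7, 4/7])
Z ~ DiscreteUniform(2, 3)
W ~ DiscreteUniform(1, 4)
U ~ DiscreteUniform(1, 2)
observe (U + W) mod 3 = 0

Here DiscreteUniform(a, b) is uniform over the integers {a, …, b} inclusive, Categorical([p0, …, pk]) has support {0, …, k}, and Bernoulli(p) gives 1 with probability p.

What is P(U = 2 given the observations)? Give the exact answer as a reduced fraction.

P(U = 2 | obs) = 2/3

Enumerate traces; 72 have nonzero weight after conditioning:
  (V=0, X=1, Y=0, Z=2, W=1, U=2) weight 3/784
  (V=0, X=1, Y=0, Z=2, W=2, U=1) weight 3/784
  (V=0, X=1, Y=0, Z=2, W=4, U=2) weight 3/784
  (V=0, X=1, Y=0, Z=3, W=1, U=2) weight 3/784
  (V=0, X=1, Y=0, Z=3, W=2, U=1) weight 3/784
  (V=0, X=1, Y=0, Z=3, W=4, U=2) weight 3/784
  (V=0, X=1, Y=1, Z=2, W=1, U=2) weight 1/196
  (V=0, X=1, Y=1, Z=2, W=2, U=1) weight 1/196
  … 64 more
Group by U:
  weight(U=1) = 1/8
  weight(U=2) = 1/4
Total weight = 1/8 + 1/4 = 3/8
P(U=1 | obs) = 1/8 / 3/8 = 1/3
P(U=2 | obs) = 1/4 / 3/8 = 2/3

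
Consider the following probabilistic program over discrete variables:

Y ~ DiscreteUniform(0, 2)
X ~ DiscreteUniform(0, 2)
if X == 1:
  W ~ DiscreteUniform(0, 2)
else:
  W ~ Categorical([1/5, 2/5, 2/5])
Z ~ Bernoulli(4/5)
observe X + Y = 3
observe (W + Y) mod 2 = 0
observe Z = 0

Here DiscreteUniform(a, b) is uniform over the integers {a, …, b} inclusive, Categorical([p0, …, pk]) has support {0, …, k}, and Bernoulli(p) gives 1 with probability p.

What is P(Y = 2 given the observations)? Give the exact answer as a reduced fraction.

Enumerate traces; 3 have nonzero weight after conditioning:
  (Y=1, X=2, W=1, Z=0) weight 2/225
  (Y=2, X=1, W=0, Z=0) weight 1/135
  (Y=2, X=1, W=2, Z=0) weight 1/135
Group by Y:
  weight(Y=1) = 2/225
  weight(Y=2) = 2/135
Total weight = 2/225 + 2/135 = 16/675
P(Y=1 | obs) = 2/225 / 16/675 = 3/8
P(Y=2 | obs) = 2/135 / 16/675 = 5/8

P(Y = 2 | obs) = 5/8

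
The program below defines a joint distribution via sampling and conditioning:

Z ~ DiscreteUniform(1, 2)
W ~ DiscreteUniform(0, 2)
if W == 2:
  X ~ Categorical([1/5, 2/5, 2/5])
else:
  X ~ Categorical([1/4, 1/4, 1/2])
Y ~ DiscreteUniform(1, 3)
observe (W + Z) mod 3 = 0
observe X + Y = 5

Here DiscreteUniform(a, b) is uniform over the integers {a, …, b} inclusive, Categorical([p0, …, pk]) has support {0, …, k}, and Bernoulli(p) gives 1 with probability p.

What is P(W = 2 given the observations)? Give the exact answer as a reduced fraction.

P(W = 2 | obs) = 4/9

Enumerate traces; 2 have nonzero weight after conditioning:
  (Z=1, W=2, X=2, Y=3) weight 1/45
  (Z=2, W=1, X=2, Y=3) weight 1/36
Group by W:
  weight(W=1) = 1/36
  weight(W=2) = 1/45
Total weight = 1/36 + 1/45 = 1/20
P(W=1 | obs) = 1/36 / 1/20 = 5/9
P(W=2 | obs) = 1/45 / 1/20 = 4/9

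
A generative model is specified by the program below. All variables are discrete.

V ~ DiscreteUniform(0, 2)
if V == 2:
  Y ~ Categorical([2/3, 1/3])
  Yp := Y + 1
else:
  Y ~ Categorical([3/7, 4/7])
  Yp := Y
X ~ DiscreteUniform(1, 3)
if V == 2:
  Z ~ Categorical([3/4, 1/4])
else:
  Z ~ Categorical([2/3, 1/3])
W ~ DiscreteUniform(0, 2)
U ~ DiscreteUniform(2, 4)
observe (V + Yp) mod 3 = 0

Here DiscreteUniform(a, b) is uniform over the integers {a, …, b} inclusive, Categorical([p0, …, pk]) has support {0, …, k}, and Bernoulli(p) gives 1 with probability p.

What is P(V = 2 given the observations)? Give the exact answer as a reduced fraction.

Enumerate traces; 108 have nonzero weight after conditioning:
  (V=0, Y=0, X=1, Z=0, W=0, U=2) weight 2/567
  (V=0, Y=0, X=1, Z=0, W=0, U=3) weight 2/567
  (V=0, Y=0, X=1, Z=0, W=0, U=4) weight 2/567
  (V=0, Y=0, X=1, Z=0, W=1, U=2) weight 2/567
  (V=0, Y=0, X=1, Z=0, W=1, U=3) weight 2/567
  (V=0, Y=0, X=1, Z=0, W=1, U=4) weight 2/567
  (V=0, Y=0, X=1, Z=0, W=2, U=2) weight 2/567
  (V=0, Y=0, X=1, Z=0, W=2, U=3) weight 2/567
  (V=2, Y=0, X=1, Z=0, W=0, U=2) weight 1/162
  … 99 more
Group by V:
  weight(V=0) = 1/7
  weight(V=2) = 2/9
Total weight = 1/7 + 2/9 = 23/63
P(V=0 | obs) = 1/7 / 23/63 = 9/23
P(V=2 | obs) = 2/9 / 23/63 = 14/23

P(V = 2 | obs) = 14/23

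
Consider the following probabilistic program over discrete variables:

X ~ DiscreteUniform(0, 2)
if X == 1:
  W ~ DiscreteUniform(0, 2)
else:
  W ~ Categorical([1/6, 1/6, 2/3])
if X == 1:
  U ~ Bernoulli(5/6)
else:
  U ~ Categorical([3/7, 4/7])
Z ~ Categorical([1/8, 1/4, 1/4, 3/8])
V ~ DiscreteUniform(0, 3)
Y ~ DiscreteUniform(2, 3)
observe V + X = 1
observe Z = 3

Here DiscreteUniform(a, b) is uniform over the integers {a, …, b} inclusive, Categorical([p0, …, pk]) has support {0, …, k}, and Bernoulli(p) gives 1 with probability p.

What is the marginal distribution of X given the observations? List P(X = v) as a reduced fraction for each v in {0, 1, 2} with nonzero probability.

P(X=0) = 1/2, P(X=1) = 1/2

Enumerate traces; 24 have nonzero weight after conditioning:
  (X=0, W=0, U=0, Z=3, V=1, Y=2) weight 1/896
  (X=0, W=0, U=0, Z=3, V=1, Y=3) weight 1/896
  (X=0, W=0, U=1, Z=3, V=1, Y=2) weight 1/672
  (X=0, W=0, U=1, Z=3, V=1, Y=3) weight 1/672
  (X=0, W=1, U=0, Z=3, V=1, Y=2) weight 1/896
  (X=0, W=1, U=0, Z=3, V=1, Y=3) weight 1/896
  (X=0, W=1, U=1, Z=3, V=1, Y=2) weight 1/672
  (X=0, W=1, U=1, Z=3, V=1, Y=3) weight 1/672
  (X=1, W=0, U=0, Z=3, V=0, Y=2) weight 1/1152
  … 15 more
Group by X:
  weight(X=0) = 1/32
  weight(X=1) = 1/32
Total weight = 1/32 + 1/32 = 1/16
P(X=0 | obs) = 1/32 / 1/16 = 1/2
P(X=1 | obs) = 1/32 / 1/16 = 1/2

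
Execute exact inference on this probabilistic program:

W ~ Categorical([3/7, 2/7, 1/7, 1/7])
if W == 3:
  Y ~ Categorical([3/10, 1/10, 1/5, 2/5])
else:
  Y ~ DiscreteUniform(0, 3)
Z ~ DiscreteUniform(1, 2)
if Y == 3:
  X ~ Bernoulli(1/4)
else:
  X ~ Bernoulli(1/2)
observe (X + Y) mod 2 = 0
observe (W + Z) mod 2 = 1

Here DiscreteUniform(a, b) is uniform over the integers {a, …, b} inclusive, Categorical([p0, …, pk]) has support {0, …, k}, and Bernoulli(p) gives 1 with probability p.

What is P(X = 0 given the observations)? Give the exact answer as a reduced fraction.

Enumerate traces; 16 have nonzero weight after conditioning:
  (W=0, Y=0, Z=1, X=0) weight 3/112
  (W=0, Y=1, Z=1, X=1) weight 3/112
  (W=0, Y=2, Z=1, X=0) weight 3/112
  (W=0, Y=3, Z=1, X=1) weight 3/224
  (W=1, Y=0, Z=2, X=0) weight 1/56
  (W=1, Y=1, Z=2, X=1) weight 1/56
  (W=1, Y=2, Z=2, X=0) weight 1/56
  (W=1, Y=3, Z=2, X=1) weight 1/112
  … 8 more
Group by X:
  weight(X=0) = 1/8
  weight(X=1) = 51/560
Total weight = 1/8 + 51/560 = 121/560
P(X=0 | obs) = 1/8 / 121/560 = 70/121
P(X=1 | obs) = 51/560 / 121/560 = 51/121

P(X = 0 | obs) = 70/121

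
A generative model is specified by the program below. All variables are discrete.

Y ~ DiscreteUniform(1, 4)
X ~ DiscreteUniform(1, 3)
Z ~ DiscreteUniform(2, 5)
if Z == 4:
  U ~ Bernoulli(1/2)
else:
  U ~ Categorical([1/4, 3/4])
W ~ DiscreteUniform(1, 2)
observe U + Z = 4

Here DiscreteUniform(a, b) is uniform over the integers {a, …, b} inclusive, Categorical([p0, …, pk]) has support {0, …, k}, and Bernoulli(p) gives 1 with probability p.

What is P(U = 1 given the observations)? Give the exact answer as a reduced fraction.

Enumerate traces; 48 have nonzero weight after conditioning:
  (Y=1, X=1, Z=3, U=1, W=1) weight 1/128
  (Y=1, X=1, Z=3, U=1, W=2) weight 1/128
  (Y=1, X=1, Z=4, U=0, W=1) weight 1/192
  (Y=1, X=1, Z=4, U=0, W=2) weight 1/192
  (Y=1, X=2, Z=3, U=1, W=1) weight 1/128
  (Y=1, X=2, Z=3, U=1, W=2) weight 1/128
  (Y=1, X=2, Z=4, U=0, W=1) weight 1/192
  (Y=1, X=2, Z=4, U=0, W=2) weight 1/192
  … 40 more
Group by U:
  weight(U=0) = 1/8
  weight(U=1) = 3/16
Total weight = 1/8 + 3/16 = 5/16
P(U=0 | obs) = 1/8 / 5/16 = 2/5
P(U=1 | obs) = 3/16 / 5/16 = 3/5

P(U = 1 | obs) = 3/5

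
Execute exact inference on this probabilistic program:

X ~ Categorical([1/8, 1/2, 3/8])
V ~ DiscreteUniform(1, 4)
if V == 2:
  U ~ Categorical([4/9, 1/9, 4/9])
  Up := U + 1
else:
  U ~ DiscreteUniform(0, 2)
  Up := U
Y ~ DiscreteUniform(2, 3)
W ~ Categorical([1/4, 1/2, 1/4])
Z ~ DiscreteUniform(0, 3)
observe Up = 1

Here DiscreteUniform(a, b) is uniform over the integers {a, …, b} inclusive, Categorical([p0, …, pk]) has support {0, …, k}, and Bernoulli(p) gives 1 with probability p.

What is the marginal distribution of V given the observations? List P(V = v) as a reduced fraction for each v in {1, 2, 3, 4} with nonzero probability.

P(V=1) = 3/13, P(V=2) = 4/13, P(V=3) = 3/13, P(V=4) = 3/13

Enumerate traces; 288 have nonzero weight after conditioning:
  (X=0, V=1, U=1, Y=2, W=0, Z=0) weight 1/3072
  (X=0, V=1, U=1, Y=2, W=0, Z=1) weight 1/3072
  (X=0, V=1, U=1, Y=2, W=0, Z=2) weight 1/3072
  (X=0, V=1, U=1, Y=2, W=0, Z=3) weight 1/3072
  (X=0, V=1, U=1, Y=2, W=1, Z=0) weight 1/1536
  (X=0, V=1, U=1, Y=2, W=1, Z=1) weight 1/1536
  (X=0, V=1, U=1, Y=2, W=1, Z=2) weight 1/1536
  (X=0, V=1, U=1, Y=2, W=1, Z=3) weight 1/1536
  (X=0, V=2, U=0, Y=2, W=0, Z=0) weight 1/2304
  (X=0, V=3, U=1, Y=2, W=0, Z=0) weight 1/3072
  … 278 more
Group by V:
  weight(V=1) = 1/12
  weight(V=2) = 1/9
  weight(V=3) = 1/12
  weight(V=4) = 1/12
Total weight = 1/12 + 1/9 + 1/12 + 1/12 = 13/36
P(V=1 | obs) = 1/12 / 13/36 = 3/13
P(V=2 | obs) = 1/9 / 13/36 = 4/13
P(V=3 | obs) = 1/12 / 13/36 = 3/13
P(V=4 | obs) = 1/12 / 13/36 = 3/13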